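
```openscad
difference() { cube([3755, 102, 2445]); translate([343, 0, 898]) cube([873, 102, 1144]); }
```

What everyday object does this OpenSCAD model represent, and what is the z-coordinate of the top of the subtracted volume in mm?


A wall with a window opening. The window head height is 2042 mm.

A wall with a rectangular opening subtracted — a window. Sill at z = 898, opening 1144 mm tall, so the head is at 898 + 1144 = 2042 mm.


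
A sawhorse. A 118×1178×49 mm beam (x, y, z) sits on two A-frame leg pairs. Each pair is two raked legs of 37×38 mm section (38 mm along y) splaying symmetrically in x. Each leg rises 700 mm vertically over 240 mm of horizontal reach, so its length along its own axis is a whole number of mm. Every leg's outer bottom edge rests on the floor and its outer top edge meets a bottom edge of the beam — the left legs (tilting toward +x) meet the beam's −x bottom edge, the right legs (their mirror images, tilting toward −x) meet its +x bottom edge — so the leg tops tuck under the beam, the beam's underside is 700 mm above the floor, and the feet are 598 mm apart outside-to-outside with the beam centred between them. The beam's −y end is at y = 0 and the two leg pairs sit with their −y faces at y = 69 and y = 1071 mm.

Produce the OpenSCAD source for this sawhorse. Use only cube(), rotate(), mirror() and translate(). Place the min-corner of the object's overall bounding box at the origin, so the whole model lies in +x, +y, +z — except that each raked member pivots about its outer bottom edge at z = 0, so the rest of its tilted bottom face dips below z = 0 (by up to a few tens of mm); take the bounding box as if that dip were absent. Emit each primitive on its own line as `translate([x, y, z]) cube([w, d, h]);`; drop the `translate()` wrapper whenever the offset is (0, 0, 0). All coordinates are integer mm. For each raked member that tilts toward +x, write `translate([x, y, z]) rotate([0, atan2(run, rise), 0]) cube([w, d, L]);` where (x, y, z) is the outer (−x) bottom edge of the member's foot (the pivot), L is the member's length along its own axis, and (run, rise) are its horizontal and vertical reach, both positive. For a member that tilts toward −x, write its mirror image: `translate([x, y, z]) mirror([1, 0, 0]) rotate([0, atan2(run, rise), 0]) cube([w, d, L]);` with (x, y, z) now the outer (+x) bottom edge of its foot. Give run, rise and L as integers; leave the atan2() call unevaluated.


translate([240, 0, 700]) cube([118, 1178, 49]);
translate([0, 69, 0]) rotate([0, atan2(240, 700), 0]) cube([37, 38, 740]);
translate([598, 69, 0]) mirror([1, 0, 0]) rotate([0, atan2(240, 700), 0]) cube([37, 38, 740]);
translate([0, 1071, 0]) rotate([0, atan2(240, 700), 0]) cube([37, 38, 740]);
translate([598, 1071, 0]) mirror([1, 0, 0]) rotate([0, atan2(240, 700), 0]) cube([37, 38, 740]);


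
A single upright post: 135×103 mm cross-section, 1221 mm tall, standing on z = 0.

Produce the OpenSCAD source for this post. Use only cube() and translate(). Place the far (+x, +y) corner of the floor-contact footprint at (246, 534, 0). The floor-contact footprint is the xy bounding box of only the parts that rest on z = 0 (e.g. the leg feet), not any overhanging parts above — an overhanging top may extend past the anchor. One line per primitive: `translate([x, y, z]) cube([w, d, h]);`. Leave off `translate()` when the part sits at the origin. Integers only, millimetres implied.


translate([111, 431, 0]) cube([135, 103, 1221]);


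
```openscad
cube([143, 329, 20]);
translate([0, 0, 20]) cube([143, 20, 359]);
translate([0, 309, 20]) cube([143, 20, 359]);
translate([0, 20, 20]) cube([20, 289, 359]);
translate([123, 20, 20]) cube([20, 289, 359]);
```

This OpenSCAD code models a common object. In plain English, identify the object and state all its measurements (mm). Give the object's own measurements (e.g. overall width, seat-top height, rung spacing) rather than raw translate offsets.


An open-topped rectangular box: outside dimensions 143×329×379 mm, with a uniform wall and base thickness of 20 mm. The base is a full 143×329 slab on the floor; four walls sit on top of the base. The front and back walls (the −y and +y sides) span the full width; the two side walls fit between them.


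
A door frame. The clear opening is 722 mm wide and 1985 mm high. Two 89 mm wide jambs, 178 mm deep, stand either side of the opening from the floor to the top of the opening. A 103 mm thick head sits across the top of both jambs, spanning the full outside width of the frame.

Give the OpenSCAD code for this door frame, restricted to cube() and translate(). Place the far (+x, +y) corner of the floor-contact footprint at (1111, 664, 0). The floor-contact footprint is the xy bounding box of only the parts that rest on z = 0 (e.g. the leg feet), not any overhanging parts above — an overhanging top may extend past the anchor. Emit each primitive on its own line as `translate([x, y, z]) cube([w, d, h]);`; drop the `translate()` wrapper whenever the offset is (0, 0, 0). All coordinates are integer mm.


translate([211, 486, 0]) cube([89, 178, 1985]);
translate([1022, 486, 0]) cube([89, 178, 1985]);
translate([211, 486, 1985]) cube([900, 178, 103]);


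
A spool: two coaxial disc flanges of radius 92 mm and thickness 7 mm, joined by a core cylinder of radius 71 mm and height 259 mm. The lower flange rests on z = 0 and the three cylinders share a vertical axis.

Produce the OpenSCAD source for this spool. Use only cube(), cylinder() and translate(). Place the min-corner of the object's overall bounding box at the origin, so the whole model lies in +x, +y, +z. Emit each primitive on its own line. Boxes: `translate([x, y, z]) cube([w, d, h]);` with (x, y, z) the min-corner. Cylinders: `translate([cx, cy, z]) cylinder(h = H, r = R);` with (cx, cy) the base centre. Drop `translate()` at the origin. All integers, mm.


translate([92, 92, 0]) cylinder(h = 7, r = 92);
translate([92, 92, 7]) cylinder(h = 259, r = 71);
translate([92, 92, 266]) cylinder(h = 7, r = 92);


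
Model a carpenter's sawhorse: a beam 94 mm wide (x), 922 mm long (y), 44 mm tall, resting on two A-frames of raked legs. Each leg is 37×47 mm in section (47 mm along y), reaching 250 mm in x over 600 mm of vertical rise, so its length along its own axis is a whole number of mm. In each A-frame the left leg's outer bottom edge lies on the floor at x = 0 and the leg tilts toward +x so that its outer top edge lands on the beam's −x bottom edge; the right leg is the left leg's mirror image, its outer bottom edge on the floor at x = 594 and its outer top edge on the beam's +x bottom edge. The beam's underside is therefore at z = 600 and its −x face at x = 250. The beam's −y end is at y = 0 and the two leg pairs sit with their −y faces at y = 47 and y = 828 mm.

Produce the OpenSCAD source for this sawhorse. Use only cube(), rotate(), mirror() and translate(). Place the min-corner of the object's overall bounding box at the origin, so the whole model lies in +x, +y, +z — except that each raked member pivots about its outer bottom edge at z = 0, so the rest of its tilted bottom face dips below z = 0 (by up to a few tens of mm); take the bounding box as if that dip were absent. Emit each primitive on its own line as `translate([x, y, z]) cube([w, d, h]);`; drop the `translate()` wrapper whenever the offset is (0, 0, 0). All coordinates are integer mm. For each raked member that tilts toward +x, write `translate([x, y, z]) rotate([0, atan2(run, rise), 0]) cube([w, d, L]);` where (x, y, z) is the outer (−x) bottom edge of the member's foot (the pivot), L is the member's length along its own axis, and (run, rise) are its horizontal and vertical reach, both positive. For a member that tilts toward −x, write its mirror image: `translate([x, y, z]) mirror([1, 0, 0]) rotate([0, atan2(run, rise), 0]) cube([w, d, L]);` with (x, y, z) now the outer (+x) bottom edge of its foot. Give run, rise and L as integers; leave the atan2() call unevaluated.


// leg length = √(250² + 600²) = 650
// right-leg outer foot x = 2·250 + 94 = 594
// beam min-corner = (250, 0, 600)
translate([250, 0, 600]) cube([94, 922, 44]);
translate([0, 47, 0]) rotate([0, atan2(250, 600), 0]) cube([37, 47, 650]);
translate([594, 47, 0]) mirror([1, 0, 0]) rotate([0, atan2(250, 600), 0]) cube([37, 47, 650]);
translate([0, 828, 0]) rotate([0, atan2(250, 600), 0]) cube([37, 47, 650]);
translate([594, 828, 0]) mirror([1, 0, 0]) rotate([0, atan2(250, 600), 0]) cube([37, 47, 650]);


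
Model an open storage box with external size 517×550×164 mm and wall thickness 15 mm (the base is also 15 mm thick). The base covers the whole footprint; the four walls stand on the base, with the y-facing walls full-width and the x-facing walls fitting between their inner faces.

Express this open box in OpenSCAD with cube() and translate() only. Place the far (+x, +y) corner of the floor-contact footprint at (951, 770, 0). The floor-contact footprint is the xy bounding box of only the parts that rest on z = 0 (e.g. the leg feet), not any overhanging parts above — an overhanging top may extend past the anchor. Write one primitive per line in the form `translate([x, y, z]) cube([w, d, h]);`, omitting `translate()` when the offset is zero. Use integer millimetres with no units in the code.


translate([434, 220, 0]) cube([517, 550, 15]);
translate([434, 220, 15]) cube([517, 15, 149]);
translate([434, 755, 15]) cube([517, 15, 149]);
translate([434, 235, 15]) cube([15, 520, 149]);
translate([936, 235, 15]) cube([15, 520, 149]);


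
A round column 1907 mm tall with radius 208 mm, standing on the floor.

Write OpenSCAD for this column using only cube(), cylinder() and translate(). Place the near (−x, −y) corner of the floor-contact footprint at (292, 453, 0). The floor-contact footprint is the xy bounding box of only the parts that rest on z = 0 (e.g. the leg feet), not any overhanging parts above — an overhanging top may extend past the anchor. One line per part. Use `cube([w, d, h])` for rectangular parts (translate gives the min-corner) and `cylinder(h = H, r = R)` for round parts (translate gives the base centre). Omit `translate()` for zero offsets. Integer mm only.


translate([500, 661, 0]) cylinder(h = 1907, r = 208);


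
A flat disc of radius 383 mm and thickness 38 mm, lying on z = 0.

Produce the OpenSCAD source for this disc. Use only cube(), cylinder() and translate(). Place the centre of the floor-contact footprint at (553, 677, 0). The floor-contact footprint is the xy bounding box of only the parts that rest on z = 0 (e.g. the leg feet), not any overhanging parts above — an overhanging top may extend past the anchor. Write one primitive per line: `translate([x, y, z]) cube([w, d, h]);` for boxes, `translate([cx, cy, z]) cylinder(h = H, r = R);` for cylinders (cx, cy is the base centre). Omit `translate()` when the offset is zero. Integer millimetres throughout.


translate([553, 677, 0]) cylinder(h = 38, r = 383);


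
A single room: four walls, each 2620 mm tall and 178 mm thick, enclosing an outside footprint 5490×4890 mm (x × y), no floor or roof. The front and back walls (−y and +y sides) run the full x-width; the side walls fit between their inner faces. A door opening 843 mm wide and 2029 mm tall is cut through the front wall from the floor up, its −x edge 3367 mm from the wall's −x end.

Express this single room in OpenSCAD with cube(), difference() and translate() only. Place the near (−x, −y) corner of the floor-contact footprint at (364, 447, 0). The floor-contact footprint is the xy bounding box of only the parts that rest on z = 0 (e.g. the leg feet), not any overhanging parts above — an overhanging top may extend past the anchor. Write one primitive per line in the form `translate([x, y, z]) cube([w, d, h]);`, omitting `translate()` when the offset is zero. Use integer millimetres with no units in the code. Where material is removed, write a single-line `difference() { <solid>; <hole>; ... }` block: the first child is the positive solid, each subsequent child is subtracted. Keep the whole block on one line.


difference() { translate([364, 447, 0]) cube([5490, 178, 2620]); translate([3731, 447, 0]) cube([843, 178, 2029]); }
translate([364, 5159, 0]) cube([5490, 178, 2620]);
translate([364, 625, 0]) cube([178, 4534, 2620]);
translate([5676, 625, 0]) cube([178, 4534, 2620]);


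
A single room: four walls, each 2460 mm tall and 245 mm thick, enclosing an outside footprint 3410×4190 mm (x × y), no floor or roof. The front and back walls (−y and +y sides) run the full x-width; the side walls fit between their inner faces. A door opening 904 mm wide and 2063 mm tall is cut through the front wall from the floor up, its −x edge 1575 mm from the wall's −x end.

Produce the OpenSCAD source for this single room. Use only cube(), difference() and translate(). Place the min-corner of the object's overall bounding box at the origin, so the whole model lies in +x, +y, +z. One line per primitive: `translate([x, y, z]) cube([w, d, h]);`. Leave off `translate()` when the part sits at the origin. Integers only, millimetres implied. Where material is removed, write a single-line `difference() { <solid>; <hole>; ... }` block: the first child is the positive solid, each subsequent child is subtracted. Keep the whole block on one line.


difference() { cube([3410, 245, 2460]); translate([1575, 0, 0]) cube([904, 245, 2063]); }
translate([0, 3945, 0]) cube([3410, 245, 2460]);
translate([0, 245, 0]) cube([245, 3700, 2460]);
translate([3165, 245, 0]) cube([245, 3700, 2460]);


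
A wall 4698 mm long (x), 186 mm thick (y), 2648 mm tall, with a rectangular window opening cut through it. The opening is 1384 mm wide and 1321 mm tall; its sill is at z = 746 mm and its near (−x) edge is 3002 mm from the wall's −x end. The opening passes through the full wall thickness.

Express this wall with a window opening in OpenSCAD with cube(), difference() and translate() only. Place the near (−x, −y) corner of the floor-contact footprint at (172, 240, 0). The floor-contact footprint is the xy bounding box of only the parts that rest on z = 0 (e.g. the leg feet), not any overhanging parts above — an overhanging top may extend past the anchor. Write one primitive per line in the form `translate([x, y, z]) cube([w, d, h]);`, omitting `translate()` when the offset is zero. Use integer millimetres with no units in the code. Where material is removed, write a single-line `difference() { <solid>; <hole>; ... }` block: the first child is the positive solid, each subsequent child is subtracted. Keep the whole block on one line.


difference() { translate([172, 240, 0]) cube([4698, 186, 2648]); translate([3174, 240, 746]) cube([1384, 186, 1321]); }


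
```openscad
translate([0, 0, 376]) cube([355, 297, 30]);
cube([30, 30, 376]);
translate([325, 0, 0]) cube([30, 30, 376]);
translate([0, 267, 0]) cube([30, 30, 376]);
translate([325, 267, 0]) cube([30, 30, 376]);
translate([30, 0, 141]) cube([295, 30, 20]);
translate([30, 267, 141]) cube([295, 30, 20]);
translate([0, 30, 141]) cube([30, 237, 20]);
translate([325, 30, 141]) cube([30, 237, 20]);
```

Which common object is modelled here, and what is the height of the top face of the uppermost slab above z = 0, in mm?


A stool. The seat height is 406 mm.

A 355×297×30 slab at z = 376 on four corner posts — a stool. The seat top is 376 + 30 = 406 mm.


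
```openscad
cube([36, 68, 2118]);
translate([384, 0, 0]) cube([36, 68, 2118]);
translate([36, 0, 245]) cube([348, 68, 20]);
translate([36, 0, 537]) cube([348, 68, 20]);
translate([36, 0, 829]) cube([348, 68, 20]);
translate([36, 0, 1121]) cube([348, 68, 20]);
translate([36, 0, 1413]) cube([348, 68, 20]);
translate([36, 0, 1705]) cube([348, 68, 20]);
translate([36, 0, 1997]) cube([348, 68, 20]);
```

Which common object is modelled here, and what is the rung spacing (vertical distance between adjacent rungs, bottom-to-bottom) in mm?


A ladder. The rung spacing is 292 mm.

Two tall 36×68 posts with 7 short bars between them — a ladder. Adjacent rungs sit at z = 245 and z = 537, so the spacing is 537 − 245 = 292 mm.


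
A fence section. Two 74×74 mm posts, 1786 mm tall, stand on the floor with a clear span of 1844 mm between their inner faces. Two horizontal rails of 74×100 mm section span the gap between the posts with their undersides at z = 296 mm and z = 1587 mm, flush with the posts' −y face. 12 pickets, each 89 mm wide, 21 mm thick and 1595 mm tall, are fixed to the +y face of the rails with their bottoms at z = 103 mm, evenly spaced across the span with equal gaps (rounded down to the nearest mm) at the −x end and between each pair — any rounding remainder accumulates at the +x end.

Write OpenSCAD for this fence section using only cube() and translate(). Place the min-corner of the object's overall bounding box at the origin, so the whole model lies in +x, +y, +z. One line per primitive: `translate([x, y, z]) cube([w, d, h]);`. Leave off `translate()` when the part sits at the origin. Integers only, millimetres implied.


cube([74, 74, 1786]);
translate([1918, 0, 0]) cube([74, 74, 1786]);
translate([74, 0, 296]) cube([1844, 74, 100]);
translate([74, 0, 1587]) cube([1844, 74, 100]);
translate([133, 74, 103]) cube([89, 21, 1595]);
translate([281, 74, 103]) cube([89, 21, 1595]);
translate([429, 74, 103]) cube([89, 21, 1595]);
translate([577, 74, 103]) cube([89, 21, 1595]);
translate([725, 74, 103]) cube([89, 21, 1595]);
translate([873, 74, 103]) cube([89, 21, 1595]);
translate([1021, 74, 103]) cube([89, 21, 1595]);
translate([1169, 74, 103]) cube([89, 21, 1595]);
translate([1317, 74, 103]) cube([89, 21, 1595]);
translate([1465, 74, 103]) cube([89, 21, 1595]);
translate([1613, 74, 103]) cube([89, 21, 1595]);
translate([1761, 74, 103]) cube([89, 21, 1595]);


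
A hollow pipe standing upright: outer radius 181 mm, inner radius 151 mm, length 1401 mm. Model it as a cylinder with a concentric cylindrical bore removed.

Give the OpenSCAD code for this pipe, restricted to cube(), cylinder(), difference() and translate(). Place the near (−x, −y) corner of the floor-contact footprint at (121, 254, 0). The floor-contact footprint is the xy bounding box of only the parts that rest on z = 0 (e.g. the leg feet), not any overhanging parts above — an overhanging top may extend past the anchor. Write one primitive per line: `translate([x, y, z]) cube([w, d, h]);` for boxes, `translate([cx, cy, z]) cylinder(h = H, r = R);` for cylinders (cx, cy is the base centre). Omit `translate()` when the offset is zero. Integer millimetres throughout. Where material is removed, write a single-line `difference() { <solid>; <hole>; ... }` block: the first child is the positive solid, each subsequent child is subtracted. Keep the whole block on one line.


difference() { translate([302, 435, 0]) cylinder(h = 1401, r = 181); translate([302, 435, 0]) cylinder(h = 1401, r = 151); }


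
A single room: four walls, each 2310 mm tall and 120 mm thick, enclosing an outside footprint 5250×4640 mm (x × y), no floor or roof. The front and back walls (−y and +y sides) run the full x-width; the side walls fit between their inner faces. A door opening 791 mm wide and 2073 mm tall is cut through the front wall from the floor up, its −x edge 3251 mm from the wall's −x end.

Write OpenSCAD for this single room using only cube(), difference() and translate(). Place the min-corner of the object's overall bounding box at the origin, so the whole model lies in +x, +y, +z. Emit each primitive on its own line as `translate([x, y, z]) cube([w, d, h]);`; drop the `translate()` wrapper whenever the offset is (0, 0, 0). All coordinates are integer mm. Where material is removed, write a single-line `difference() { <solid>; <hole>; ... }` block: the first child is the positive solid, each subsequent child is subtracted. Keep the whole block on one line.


difference() { cube([5250, 120, 2310]); translate([3251, 0, 0]) cube([791, 120, 2073]); }
translate([0, 4520, 0]) cube([5250, 120, 2310]);
translate([0, 120, 0]) cube([120, 4400, 2310]);
translate([5130, 120, 0]) cube([120, 4400, 2310]);


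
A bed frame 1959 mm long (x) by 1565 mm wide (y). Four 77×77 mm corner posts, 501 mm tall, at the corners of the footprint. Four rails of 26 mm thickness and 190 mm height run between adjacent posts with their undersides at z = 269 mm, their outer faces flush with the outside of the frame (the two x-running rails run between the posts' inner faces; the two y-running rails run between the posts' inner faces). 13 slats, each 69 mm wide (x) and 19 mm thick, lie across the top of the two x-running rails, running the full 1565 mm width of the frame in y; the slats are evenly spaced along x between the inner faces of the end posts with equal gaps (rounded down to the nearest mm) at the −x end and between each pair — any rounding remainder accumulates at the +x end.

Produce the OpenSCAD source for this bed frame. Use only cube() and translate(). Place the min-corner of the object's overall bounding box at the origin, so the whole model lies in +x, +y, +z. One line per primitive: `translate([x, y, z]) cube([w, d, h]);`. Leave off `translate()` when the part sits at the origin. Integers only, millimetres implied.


cube([77, 77, 501]);
translate([0, 1488, 0]) cube([77, 77, 501]);
translate([1882, 0, 0]) cube([77, 77, 501]);
translate([1882, 1488, 0]) cube([77, 77, 501]);
translate([77, 0, 269]) cube([1805, 26, 190]);
translate([77, 1539, 269]) cube([1805, 26, 190]);
translate([0, 77, 269]) cube([26, 1411, 190]);
translate([1933, 77, 269]) cube([26, 1411, 190]);
translate([141, 0, 459]) cube([69, 1565, 19]);
translate([274, 0, 459]) cube([69, 1565, 19]);
translate([407, 0, 459]) cube([69, 1565, 19]);
translate([540, 0, 459]) cube([69, 1565, 19]);
translate([673, 0, 459]) cube([69, 1565, 19]);
translate([806, 0, 459]) cube([69, 1565, 19]);
translate([939, 0, 459]) cube([69, 1565, 19]);
translate([1072, 0, 459]) cube([69, 1565, 19]);
translate([1205, 0, 459]) cube([69, 1565, 19]);
translate([1338, 0, 459]) cube([69, 1565, 19]);
translate([1471, 0, 459]) cube([69, 1565, 19]);
translate([1604, 0, 459]) cube([69, 1565, 19]);
translate([1737, 0, 459]) cube([69, 1565, 19]);


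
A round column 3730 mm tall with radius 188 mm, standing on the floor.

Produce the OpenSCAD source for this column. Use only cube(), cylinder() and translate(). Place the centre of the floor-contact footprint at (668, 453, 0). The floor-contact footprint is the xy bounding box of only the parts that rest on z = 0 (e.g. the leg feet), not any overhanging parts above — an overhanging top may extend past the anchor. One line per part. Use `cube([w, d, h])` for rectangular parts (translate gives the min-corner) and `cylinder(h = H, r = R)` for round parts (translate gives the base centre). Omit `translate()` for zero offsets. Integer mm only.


translate([668, 453, 0]) cylinder(h = 3730, r = 188);


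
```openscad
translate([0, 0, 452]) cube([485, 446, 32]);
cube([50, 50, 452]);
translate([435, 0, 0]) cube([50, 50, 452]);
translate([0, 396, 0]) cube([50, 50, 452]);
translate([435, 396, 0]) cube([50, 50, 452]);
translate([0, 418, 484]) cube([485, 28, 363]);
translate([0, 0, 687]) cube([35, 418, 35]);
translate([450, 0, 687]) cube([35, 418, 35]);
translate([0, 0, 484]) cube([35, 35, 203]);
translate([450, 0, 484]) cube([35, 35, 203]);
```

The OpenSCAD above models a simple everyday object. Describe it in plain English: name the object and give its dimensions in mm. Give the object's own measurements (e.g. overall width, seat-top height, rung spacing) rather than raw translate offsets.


A chair. The seat is a 485×446×32 mm slab with its top at z = 484 mm, on four 50×50 mm corner legs (flush with the seat edges, standing on z = 0). A flat backrest 28 mm thick, 363 mm tall, spans the full seat width and rises from the seat top along its +y edge, rear face flush with the rear of the seat. Two armrests of 35×35 mm section run along each side from the seat's front edge to the front of the backrest, top faces 238 mm above the seat top and outer faces flush with the seat's x-edges; a 35×35 mm post under the front of each armrest stands on the seat at the front corner.


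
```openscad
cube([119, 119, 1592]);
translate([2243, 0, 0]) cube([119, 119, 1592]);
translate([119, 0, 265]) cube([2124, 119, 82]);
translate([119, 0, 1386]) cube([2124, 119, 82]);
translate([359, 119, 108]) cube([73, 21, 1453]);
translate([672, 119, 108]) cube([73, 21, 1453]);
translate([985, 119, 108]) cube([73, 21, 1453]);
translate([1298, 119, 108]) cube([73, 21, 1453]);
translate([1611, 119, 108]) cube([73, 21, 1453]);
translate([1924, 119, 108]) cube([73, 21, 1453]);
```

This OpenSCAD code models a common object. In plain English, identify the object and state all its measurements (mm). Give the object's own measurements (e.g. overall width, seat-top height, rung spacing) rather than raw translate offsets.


A fence section. Two 119×119 mm posts, 1592 mm tall, stand on the floor with a clear span of 2124 mm between their inner faces. Two horizontal rails of 119×82 mm section span the gap between the posts with their undersides at z = 265 mm and z = 1386 mm, flush with the posts' −y face. 6 pickets, each 73 mm wide, 21 mm thick and 1453 mm tall, are fixed to the +y face of the rails with their bottoms at z = 108 mm, spaced across the span with a 240 mm gap after the −x post and between neighbouring pickets, with 246 mm left before the +x post.


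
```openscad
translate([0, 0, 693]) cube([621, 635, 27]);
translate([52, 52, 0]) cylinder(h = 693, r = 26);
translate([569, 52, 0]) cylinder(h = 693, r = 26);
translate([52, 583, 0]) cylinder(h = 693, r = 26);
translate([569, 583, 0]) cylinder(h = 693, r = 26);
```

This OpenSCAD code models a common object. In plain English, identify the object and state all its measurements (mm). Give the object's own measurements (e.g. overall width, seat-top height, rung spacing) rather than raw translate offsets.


A table: top 621 mm (x) × 635 mm (y), 27 mm thick, upper face at z = 720 mm, on four round legs of 52 mm diameter, each leg's bounding box inset 26 mm from the nearest pair of top edges from z = 0 to the bottom of the top.


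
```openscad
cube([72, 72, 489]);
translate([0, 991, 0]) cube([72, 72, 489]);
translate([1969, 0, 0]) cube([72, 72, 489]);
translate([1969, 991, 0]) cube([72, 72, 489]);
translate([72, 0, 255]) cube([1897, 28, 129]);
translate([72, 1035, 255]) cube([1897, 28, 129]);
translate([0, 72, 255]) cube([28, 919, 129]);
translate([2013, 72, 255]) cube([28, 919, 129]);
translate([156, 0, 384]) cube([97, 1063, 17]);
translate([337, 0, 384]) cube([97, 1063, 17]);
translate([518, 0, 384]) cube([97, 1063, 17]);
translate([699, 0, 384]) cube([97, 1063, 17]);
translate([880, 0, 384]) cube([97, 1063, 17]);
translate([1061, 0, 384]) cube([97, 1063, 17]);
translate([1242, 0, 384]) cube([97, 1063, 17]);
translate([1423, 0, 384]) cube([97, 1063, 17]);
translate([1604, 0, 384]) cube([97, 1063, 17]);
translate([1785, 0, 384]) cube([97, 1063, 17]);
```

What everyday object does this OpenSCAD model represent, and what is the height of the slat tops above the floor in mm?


A bed frame. The slat-top height is 401 mm.

Four posts, four rails, and a row of slats — a bed frame. Slats sit on the rails at z = 255 + 129 = 384; with slat thickness 17, the top is 401 mm.


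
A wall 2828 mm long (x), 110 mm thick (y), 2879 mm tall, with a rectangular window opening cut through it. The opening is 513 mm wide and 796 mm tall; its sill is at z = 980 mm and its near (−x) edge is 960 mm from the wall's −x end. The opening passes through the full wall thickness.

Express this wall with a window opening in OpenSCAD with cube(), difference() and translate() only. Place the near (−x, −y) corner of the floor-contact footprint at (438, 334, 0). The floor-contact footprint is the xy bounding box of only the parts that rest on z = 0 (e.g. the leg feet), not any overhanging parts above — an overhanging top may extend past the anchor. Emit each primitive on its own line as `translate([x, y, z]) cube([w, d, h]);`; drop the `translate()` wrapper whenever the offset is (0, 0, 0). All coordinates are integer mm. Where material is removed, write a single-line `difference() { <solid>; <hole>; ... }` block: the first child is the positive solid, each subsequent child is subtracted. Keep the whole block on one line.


difference() { translate([438, 334, 0]) cube([2828, 110, 2879]); translate([1398, 334, 980]) cube([513, 110, 796]); }


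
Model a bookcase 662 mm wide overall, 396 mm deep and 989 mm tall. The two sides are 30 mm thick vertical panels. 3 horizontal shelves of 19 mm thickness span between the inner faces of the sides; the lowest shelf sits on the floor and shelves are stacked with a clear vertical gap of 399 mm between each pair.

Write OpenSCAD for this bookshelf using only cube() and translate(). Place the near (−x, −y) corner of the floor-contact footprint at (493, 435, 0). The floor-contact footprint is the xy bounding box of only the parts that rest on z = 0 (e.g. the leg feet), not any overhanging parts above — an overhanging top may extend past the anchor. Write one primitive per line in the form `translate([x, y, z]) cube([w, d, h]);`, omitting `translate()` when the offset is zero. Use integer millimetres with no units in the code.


translate([493, 435, 0]) cube([30, 396, 989]);
translate([1125, 435, 0]) cube([30, 396, 989]);
translate([523, 435, 0]) cube([602, 396, 19]);
translate([523, 435, 418]) cube([602, 396, 19]);
translate([523, 435, 836]) cube([602, 396, 19]);


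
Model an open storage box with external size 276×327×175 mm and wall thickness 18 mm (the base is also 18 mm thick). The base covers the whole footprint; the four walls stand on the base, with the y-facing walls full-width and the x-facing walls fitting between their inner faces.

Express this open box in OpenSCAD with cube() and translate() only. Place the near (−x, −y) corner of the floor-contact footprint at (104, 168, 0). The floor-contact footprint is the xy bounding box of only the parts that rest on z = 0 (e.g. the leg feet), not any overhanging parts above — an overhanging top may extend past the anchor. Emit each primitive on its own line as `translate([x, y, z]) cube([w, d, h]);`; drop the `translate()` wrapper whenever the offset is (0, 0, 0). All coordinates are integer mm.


translate([104, 168, 0]) cube([276, 327, 18]);
translate([104, 168, 18]) cube([276, 18, 157]);
translate([104, 477, 18]) cube([276, 18, 157]);
translate([104, 186, 18]) cube([18, 291, 157]);
translate([362, 186, 18]) cube([18, 291, 157]);


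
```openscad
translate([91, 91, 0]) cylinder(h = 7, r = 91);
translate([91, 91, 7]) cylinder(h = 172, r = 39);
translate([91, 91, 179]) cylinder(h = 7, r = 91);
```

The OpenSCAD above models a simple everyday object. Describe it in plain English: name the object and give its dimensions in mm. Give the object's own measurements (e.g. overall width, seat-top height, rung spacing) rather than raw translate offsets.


A spool: two coaxial disc flanges of radius 91 mm and thickness 7 mm, joined by a core cylinder of radius 39 mm and height 172 mm. The lower flange rests on z = 0 and the three cylinders share a vertical axis.


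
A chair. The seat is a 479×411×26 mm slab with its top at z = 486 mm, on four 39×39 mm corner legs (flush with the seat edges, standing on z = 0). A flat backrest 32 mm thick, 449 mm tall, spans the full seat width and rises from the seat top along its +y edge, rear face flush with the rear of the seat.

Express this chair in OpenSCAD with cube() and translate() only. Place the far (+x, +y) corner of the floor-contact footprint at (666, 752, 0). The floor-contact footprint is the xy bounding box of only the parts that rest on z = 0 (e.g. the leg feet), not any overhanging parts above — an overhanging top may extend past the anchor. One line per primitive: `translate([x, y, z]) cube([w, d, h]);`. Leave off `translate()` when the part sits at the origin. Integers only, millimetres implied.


// leg_h = 486 - 26 = 460
translate([187, 341, 460]) cube([479, 411, 26]);
translate([187, 341, 0]) cube([39, 39, 460]);
translate([627, 341, 0]) cube([39, 39, 460]);
translate([187, 713, 0]) cube([39, 39, 460]);
translate([627, 713, 0]) cube([39, 39, 460]);
translate([187, 720, 486]) cube([479, 32, 449]);


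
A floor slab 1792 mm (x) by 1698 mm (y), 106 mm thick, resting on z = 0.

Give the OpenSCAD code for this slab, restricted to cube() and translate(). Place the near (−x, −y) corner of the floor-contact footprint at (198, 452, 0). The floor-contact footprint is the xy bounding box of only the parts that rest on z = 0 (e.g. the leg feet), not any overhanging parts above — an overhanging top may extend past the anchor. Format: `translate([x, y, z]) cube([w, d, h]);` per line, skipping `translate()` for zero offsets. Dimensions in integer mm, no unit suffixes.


translate([198, 452, 0]) cube([1792, 1698, 106]);


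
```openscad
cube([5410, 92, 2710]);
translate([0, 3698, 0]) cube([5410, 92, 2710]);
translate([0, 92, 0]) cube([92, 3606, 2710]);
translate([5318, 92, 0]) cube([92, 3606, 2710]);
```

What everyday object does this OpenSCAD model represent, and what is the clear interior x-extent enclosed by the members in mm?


A house (or room) frame. The interior width is 5226 mm.

Four 2710 mm walls enclosing a rectangle with no floor or roof — a room or house frame. Outside width is 5410 mm and wall thickness is 92 mm, so the interior width is 5410 − 2 × 92 = 5226 mm.


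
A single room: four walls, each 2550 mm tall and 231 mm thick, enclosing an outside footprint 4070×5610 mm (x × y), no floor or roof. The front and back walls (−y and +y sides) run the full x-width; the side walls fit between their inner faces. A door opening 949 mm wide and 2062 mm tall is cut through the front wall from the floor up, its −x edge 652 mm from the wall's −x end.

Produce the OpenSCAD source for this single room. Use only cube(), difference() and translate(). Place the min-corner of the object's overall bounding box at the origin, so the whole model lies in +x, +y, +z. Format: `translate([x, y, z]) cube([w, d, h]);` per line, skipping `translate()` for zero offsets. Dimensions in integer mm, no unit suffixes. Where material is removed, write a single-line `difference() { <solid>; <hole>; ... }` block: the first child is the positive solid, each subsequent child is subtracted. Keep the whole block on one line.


difference() { cube([4070, 231, 2550]); translate([652, 0, 0]) cube([949, 231, 2062]); }
translate([0, 5379, 0]) cube([4070, 231, 2550]);
translate([0, 231, 0]) cube([231, 5148, 2550]);
translate([3839, 231, 0]) cube([231, 5148, 2550]);


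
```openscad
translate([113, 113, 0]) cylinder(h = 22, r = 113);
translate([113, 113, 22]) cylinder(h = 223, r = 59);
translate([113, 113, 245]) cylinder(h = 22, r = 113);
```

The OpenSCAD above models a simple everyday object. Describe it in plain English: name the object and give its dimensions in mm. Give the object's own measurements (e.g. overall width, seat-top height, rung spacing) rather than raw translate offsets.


A spool: two coaxial disc flanges of radius 113 mm and thickness 22 mm, joined by a core cylinder of radius 59 mm and height 223 mm. The lower flange rests on z = 0 and the three cylinders share a vertical axis.


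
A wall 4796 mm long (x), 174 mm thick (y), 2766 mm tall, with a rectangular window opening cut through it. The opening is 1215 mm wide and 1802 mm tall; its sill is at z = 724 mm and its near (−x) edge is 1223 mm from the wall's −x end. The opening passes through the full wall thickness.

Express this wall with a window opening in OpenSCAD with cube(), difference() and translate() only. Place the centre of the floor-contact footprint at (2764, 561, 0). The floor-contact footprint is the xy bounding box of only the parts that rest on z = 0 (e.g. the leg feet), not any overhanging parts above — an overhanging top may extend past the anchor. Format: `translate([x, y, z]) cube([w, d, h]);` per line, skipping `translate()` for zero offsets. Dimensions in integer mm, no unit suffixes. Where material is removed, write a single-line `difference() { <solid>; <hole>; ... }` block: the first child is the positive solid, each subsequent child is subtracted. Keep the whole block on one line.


difference() { translate([366, 474, 0]) cube([4796, 174, 2766]); translate([1589, 474, 724]) cube([1215, 174, 1802]); }


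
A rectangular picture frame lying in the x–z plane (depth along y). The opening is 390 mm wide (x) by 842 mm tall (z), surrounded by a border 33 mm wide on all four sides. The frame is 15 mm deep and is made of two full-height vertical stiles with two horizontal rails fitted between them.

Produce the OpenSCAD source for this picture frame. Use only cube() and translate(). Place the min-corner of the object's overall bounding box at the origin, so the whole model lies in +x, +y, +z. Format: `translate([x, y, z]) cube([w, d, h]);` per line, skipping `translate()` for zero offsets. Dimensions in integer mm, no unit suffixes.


cube([33, 15, 908]);
translate([423, 0, 0]) cube([33, 15, 908]);
translate([33, 0, 0]) cube([390, 15, 33]);
translate([33, 0, 875]) cube([390, 15, 33]);


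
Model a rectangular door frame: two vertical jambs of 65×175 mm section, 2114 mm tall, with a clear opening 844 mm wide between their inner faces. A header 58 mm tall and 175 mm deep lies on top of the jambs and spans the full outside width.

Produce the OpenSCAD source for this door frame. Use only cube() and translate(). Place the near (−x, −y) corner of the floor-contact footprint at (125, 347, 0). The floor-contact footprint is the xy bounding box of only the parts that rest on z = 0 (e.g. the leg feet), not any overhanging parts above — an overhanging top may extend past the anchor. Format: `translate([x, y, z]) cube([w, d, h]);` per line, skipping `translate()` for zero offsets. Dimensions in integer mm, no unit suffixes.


translate([125, 347, 0]) cube([65, 175, 2114]);
translate([1034, 347, 0]) cube([65, 175, 2114]);
translate([125, 347, 2114]) cube([974, 175, 58]);


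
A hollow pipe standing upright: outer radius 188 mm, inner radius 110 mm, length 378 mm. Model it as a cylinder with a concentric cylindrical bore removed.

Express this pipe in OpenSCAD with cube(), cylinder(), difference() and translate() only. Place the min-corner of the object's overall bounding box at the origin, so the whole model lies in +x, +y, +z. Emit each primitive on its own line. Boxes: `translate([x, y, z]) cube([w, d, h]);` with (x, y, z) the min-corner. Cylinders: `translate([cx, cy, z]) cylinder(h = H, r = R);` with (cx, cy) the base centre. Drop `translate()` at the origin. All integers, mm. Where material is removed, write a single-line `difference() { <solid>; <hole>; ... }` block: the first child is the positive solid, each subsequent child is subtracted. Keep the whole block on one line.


difference() { translate([188, 188, 0]) cylinder(h = 378, r = 188); translate([188, 188, 0]) cylinder(h = 378, r = 110); }


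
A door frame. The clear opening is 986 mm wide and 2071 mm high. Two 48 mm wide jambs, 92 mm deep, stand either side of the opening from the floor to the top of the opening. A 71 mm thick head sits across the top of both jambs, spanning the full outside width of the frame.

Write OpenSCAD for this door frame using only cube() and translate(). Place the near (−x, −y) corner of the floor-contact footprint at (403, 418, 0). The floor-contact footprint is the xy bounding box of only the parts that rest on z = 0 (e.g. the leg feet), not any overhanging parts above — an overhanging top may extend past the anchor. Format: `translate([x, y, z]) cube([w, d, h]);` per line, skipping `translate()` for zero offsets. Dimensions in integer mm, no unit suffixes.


translate([403, 418, 0]) cube([48, 92, 2071]);
translate([1437, 418, 0]) cube([48, 92, 2071]);
translate([403, 418, 2071]) cube([1082, 92, 71]);


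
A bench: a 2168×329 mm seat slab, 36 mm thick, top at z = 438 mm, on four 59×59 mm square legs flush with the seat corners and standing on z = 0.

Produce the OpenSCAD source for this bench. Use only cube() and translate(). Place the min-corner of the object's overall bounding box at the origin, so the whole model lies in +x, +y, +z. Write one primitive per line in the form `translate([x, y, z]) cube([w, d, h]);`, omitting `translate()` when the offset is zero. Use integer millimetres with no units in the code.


// leg_h = 438 − 36 = 402
translate([0, 0, 402]) cube([2168, 329, 36]);
cube([59, 59, 402]);
translate([0, 270, 0]) cube([59, 59, 402]);
translate([2109, 0, 0]) cube([59, 59, 402]);
translate([2109, 270, 0]) cube([59, 59, 402]);
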